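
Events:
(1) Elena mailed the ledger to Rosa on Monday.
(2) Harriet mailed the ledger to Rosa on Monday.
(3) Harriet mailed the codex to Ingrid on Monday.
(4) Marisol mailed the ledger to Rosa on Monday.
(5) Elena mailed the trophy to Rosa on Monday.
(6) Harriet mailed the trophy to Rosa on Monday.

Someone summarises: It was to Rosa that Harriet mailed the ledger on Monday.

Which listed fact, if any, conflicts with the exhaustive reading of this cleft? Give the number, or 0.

The cleft puts "Rosa" in focus and presupposes the open proposition with Harriet as agent and the ledger as thing and on Monday as setting.
Exhaustivity: Rosa is the only recipient satisfying that background.
Every other fact differs from the presupposition on some backgrounded slot, so none challenges the exhaustivity.

0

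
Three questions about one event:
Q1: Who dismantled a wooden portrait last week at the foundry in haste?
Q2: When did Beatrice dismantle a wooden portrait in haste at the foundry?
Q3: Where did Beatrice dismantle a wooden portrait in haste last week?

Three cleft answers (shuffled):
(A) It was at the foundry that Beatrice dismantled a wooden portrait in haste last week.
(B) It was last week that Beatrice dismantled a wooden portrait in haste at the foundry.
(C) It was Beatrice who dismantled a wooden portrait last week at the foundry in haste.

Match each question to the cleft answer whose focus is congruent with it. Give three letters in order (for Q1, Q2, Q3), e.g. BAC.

CBA

Q1 asks about the subject (agent); cleft (C) focuses "Beatrice", which is the subject (agent) — so Q1 → C.
Q2 asks about the time; cleft (B) focuses "last week", which is the time — so Q2 → B.
Q3 asks about the location; cleft (A) focuses "at the foundry", which is the location — so Q3 → A.
Mapping: Q1→C, Q2→B, Q3→A.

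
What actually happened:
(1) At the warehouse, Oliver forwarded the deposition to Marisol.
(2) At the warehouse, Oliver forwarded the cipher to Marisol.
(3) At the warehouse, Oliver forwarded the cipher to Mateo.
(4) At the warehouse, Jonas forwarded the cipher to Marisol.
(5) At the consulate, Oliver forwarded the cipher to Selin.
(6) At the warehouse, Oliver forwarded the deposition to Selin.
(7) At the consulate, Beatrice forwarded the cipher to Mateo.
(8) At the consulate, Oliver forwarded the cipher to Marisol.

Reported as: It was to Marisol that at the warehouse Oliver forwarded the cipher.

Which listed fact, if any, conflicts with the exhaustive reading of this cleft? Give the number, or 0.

3

The cleft puts "Marisol" in focus and presupposes the open proposition with same agent, thing, setting (Oliver / the cipher / at the warehouse).
The exhaustive reading says no other recipient fits that background.
But fact (3) also has same agent, thing, setting (Oliver / the cipher / at the warehouse), with recipient = Mateo — so the exhaustive reading fails.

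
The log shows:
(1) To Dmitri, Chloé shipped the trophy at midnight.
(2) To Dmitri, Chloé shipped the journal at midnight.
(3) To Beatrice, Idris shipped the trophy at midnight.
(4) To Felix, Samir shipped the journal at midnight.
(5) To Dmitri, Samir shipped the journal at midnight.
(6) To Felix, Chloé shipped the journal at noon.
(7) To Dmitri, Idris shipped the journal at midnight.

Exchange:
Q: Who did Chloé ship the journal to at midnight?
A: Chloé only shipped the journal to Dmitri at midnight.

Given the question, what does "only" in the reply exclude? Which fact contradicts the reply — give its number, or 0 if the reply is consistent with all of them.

Answering "Who did ... to ...?" puts focus on the recipient — here, "Dmitri".
"Only" then excludes alternative recipients while the background — same agent, thing, setting (Chloé / the journal / at midnight) — is held fixed.
No fact keeps same agent, thing, setting (Chloé / the journal / at midnight) while changing the recipient; every other fact differs on something backgrounded. The reply stands.
(Fact (1) would refute a reading with focus on the thing — but that is not what the question asks.)

0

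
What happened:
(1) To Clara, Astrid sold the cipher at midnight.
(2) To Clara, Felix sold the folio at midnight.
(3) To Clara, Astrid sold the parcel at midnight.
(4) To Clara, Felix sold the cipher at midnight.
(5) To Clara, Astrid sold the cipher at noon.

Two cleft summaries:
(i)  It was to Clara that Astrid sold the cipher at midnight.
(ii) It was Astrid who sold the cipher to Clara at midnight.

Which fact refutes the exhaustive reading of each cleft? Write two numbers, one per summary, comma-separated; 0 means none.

(i): focus "Clara". No fact shares same agent, thing, setting (Astrid / the cipher / at midnight) with a different recipient. 0.
(ii): focus "Astrid". Looking for same thing, recipient, setting (the cipher / Clara / at midnight) with some other agent — fact (4) has Felix there. Refuted.

0, 4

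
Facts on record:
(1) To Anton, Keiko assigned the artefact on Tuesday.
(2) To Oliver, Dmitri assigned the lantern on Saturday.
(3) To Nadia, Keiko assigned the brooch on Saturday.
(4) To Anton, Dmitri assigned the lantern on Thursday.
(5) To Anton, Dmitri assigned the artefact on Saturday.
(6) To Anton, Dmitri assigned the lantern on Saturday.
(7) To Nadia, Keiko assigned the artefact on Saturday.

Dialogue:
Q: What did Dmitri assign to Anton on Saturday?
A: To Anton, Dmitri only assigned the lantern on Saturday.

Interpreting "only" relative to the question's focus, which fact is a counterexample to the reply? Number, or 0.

5

Answering "What did ...?" puts focus on the thing — here, "the lantern".
"Only" then excludes alternative things while the background — Dmitri as agent and Anton as recipient and on Saturday as setting — is held fixed.
Fact (5) keeps Dmitri as agent and Anton as recipient and on Saturday as setting but has thing = the artefact; that refutes the reply.
(Fact (2) would refute a reading with focus on the recipient — but that is not what the question asks.)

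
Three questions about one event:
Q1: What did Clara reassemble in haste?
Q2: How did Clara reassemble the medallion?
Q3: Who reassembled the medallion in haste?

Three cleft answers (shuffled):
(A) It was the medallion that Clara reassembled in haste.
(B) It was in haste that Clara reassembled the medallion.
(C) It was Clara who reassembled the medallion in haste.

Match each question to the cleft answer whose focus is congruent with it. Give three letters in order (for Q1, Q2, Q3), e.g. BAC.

Q1 asks about the direct object; cleft (A) focuses "the medallion", which is the direct object — so Q1 → A.
Q2 asks about the manner; cleft (B) focuses "in haste", which is the manner — so Q2 → B.
Q3 asks about the subject (agent); cleft (C) focuses "Clara", which is the subject (agent) — so Q3 → C.
Mapping: Q1→A, Q2→B, Q3→C.

ABC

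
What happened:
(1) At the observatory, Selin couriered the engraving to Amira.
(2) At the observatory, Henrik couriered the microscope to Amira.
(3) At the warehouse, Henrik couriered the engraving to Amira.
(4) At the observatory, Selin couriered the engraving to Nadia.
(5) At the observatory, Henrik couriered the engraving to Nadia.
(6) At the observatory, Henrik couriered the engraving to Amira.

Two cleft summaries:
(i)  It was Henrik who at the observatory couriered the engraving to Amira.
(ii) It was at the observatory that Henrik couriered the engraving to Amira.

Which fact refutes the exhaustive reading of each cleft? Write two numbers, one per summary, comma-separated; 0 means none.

(i): focus "Henrik". Looking for thing = the engraving, recipient = Amira, setting = at the observatory with some other agent — fact (1) has Selin there. Refuted.
(ii): focus "at the observatory". Looking for agent = Henrik, thing = the engraving, recipient = Amira with some other setting — fact (3) has at the warehouse there. Refuted.

1, 3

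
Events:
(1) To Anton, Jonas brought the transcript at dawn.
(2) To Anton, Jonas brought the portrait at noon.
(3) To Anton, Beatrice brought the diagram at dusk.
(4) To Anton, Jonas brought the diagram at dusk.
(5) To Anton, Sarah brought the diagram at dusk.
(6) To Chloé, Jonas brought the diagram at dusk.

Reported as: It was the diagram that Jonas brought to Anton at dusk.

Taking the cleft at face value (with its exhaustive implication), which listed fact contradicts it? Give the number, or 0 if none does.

0

The cleft puts "the diagram" in focus and presupposes the open proposition with agent = Jonas, recipient = Anton, setting = at dusk.
Exhaustivity: the diagram is the only thing satisfying that background.
No listed fact matches the background with a different thing. Exhaustivity holds.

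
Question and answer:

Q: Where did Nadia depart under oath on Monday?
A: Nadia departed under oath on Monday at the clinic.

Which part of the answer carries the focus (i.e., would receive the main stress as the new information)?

at the clinic

The wh-word "where" asks about the location.
In the answer, "Nadia", "on Monday" and "under oath" are given — repeated from the question.
The constituent filling the location gap is "at the clinic"; that is the focus and would carry nuclear stress.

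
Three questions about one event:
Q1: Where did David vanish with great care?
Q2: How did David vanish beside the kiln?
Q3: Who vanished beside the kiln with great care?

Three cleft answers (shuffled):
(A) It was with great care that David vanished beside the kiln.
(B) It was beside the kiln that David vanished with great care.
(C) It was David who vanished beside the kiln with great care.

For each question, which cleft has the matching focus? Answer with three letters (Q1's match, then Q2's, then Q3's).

BAC

Q1 asks about the location; cleft (B) focuses "beside the kiln", which is the location — so Q1 → B.
Q2 asks about the manner; cleft (A) focuses "with great care", which is the manner — so Q2 → A.
Q3 asks about the subject (agent); cleft (C) focuses "David", which is the subject (agent) — so Q3 → C.
Mapping: Q1→B, Q2→A, Q3→C.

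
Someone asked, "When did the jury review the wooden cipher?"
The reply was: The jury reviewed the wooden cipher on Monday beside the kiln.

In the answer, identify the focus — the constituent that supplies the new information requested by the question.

The wh-word "when" asks about the time.
In the answer, "the jury" and "the wooden cipher" are given — repeated from the question.
"beside the kiln" is also new, but it specifies the location, which is not what the question asks about — so it is not the focus.
The constituent filling the time gap is "on Monday"; that is the focus.

on Monday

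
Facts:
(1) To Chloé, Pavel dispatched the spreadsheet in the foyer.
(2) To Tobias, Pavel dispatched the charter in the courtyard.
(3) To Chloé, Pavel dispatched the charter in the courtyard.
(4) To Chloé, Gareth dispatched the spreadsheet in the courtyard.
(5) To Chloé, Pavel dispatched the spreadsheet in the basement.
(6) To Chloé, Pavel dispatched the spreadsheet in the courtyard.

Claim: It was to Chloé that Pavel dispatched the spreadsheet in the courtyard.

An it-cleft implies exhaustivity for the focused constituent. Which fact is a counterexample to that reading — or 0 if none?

The cleft puts "Chloé" in focus and presupposes the open proposition with Pavel as agent and the spreadsheet as thing and in the courtyard as setting.
The exhaustive reading says no other recipient fits that background.
No listed fact matches the background with a different recipient. Exhaustivity holds.

0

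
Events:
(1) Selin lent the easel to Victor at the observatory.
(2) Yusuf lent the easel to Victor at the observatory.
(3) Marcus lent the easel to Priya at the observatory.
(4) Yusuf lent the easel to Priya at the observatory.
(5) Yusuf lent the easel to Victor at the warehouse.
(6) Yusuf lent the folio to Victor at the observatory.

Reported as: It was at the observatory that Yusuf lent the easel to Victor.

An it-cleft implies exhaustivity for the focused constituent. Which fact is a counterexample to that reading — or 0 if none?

Focus of the cleft: "at the observatory" (the setting). Presupposed background: same agent, thing, recipient (Yusuf / the easel / Victor).
Exhaustivity: at the observatory is the only setting satisfying that background.
But fact (5) also has same agent, thing, recipient (Yusuf / the easel / Victor), with setting = at the warehouse — so the exhaustive reading fails.

5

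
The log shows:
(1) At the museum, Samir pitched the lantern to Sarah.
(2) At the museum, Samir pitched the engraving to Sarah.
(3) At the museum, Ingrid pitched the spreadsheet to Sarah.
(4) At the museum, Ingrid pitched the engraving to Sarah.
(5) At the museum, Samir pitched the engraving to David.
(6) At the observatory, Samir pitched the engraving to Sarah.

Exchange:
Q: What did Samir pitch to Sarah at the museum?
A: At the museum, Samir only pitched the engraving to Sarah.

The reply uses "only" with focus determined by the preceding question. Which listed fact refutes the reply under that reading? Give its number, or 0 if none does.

1

Answering "What did ...?" puts focus on the thing — here, "the engraving".
So "only" ranges over things; the rest (same agent, recipient, setting (Samir / Sarah / at the museum)) is presupposed.
Fact (1) shares the background with a different thing (the lantern) — counterexample.
(Fact (5) would refute a reading with focus on the recipient — but that is not what the question asks.)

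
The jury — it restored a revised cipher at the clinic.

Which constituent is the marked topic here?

the jury

The construction explicitly marks "the jury" as what the sentence is about — the topic.
The remainder of the clause is the comment (what is said about the topic).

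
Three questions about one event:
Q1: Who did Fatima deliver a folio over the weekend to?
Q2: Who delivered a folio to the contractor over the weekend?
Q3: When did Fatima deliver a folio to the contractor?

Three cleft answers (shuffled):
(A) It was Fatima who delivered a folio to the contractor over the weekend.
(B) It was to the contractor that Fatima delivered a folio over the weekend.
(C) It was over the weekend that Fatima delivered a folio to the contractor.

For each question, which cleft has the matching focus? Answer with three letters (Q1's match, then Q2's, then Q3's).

BAC

Q1 asks about the recipient; cleft (B) focuses "to the contractor", which is the recipient — so Q1 → B.
Q2 asks about the subject (agent); cleft (A) focuses "Fatima", which is the subject (agent) — so Q2 → A.
Q3 asks about the time; cleft (C) focuses "over the weekend", which is the time — so Q3 → C.
Mapping: Q1→B, Q2→A, Q3→C.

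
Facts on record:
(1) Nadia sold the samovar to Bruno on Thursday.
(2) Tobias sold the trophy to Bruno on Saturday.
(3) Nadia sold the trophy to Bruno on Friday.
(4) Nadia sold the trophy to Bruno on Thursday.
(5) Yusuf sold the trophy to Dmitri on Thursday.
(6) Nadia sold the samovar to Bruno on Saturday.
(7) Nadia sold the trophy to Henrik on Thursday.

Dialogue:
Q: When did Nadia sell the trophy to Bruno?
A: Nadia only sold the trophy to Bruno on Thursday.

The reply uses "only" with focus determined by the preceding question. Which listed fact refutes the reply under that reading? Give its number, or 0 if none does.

3

Answering "When did ...?" puts focus on the setting — here, "on Thursday".
So "only" ranges over settings; the rest (same agent, thing, recipient (Nadia / the trophy / Bruno)) is presupposed.
Fact (3) keeps same agent, thing, recipient (Nadia / the trophy / Bruno) but has setting = on Friday; that refutes the reply.
(Fact (1) would refute a reading with focus on the thing — but that is not what the question asks.)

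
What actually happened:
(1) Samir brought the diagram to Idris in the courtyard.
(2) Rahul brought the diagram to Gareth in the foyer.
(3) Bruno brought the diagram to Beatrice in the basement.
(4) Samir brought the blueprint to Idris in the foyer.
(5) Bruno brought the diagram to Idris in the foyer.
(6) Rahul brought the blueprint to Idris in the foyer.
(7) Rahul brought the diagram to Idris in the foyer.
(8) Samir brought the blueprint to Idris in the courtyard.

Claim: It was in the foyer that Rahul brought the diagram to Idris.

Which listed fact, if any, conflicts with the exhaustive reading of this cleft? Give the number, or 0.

The cleft puts "in the foyer" in focus and presupposes the open proposition with agent = Rahul, thing = the diagram, recipient = Idris.
Exhaustivity: in the foyer is the only setting satisfying that background.
No listed fact matches the background with a different setting. Exhaustivity holds.

0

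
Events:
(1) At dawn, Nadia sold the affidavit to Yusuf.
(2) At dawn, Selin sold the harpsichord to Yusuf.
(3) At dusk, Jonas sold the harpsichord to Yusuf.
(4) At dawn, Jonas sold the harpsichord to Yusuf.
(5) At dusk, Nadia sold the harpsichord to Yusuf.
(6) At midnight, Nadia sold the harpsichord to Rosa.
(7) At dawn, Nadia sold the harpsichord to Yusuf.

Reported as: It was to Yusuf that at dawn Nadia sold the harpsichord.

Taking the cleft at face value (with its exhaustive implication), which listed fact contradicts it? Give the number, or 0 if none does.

0

Focus of the cleft: "Yusuf" (the recipient). Presupposed background: Nadia as agent and the harpsichord as thing and at dawn as setting.
The exhaustive reading says no other recipient fits that background.
Every other fact differs from the presupposition on some backgrounded slot, so none challenges the exhaustivity.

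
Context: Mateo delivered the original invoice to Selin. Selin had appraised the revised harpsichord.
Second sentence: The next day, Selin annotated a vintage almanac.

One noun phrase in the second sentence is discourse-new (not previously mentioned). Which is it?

a vintage almanac

"Selin" in the second sentence is given — already mentioned in the context.
"a vintage almanac" has no antecedent in the context; it is discourse-new (the indefinite article also signals a new referent).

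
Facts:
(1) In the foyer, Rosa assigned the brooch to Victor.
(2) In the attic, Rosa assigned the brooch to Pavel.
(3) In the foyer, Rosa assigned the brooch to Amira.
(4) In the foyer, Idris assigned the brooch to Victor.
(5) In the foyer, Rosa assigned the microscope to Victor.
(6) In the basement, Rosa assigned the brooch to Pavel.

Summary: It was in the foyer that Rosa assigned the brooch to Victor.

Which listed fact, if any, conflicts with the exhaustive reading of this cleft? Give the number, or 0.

Focus of the cleft: "in the foyer" (the setting). Presupposed background: agent = Rosa, thing = the brooch, recipient = Victor.
The exhaustive reading says no other setting fits that background.
No listed fact matches the background with a different setting. Exhaustivity holds.

0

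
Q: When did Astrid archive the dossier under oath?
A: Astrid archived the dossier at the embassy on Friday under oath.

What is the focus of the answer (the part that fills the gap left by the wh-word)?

The wh-word "when" asks about the time.
In the answer, "Astrid", "the dossier" and "under oath" are given — repeated from the question.
"at the embassy" is also new, but it specifies the location, which is not what the question asks about — so it is not the focus.
The constituent filling the time gap is "on Friday"; that is the focus.

on Friday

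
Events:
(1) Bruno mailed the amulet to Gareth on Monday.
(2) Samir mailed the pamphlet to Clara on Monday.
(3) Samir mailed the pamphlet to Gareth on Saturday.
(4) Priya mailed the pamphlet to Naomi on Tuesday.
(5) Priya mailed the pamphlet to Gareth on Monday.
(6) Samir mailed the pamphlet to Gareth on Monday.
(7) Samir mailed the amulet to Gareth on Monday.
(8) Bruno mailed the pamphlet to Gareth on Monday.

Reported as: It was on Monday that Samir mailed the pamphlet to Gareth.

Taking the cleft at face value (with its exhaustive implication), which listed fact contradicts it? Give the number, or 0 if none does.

3

The cleft puts "on Monday" in focus and presupposes the open proposition with Samir as agent and the pamphlet as thing and Gareth as recipient.
Exhaustivity: on Monday is the only setting satisfying that background.
Fact (3) shares the background but with setting = on Saturday; exhaustivity is violated.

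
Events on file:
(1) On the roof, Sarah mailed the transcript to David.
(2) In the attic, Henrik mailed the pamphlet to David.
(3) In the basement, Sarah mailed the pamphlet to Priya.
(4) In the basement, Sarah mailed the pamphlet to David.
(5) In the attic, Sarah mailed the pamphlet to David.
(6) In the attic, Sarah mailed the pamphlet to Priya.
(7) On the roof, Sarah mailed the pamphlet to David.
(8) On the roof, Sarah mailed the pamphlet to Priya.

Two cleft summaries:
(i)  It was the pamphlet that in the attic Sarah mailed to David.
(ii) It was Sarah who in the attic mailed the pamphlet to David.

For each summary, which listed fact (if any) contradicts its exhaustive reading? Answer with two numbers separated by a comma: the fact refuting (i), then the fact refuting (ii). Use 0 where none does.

(i): focus "the pamphlet". No fact shares agent = Sarah, recipient = David, setting = in the attic with a different thing. 0.
(ii): focus "Sarah". Looking for thing = the pamphlet, recipient = David, setting = in the attic with some other agent — fact (2) has Henrik there. Refuted.

0, 2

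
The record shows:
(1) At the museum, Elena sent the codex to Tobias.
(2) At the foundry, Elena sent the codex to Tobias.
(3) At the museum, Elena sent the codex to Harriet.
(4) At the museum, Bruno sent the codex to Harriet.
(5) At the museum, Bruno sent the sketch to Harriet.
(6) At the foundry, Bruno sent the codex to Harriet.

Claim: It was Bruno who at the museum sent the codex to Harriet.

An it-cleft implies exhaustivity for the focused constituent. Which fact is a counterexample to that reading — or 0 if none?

Focus of the cleft: "Bruno" (the agent). Presupposed background: the codex as thing and Harriet as recipient and at the museum as setting.
Exhaustivity: Bruno is the only agent satisfying that background.
Fact (3) shares the background but with agent = Elena; exhaustivity is violated.

3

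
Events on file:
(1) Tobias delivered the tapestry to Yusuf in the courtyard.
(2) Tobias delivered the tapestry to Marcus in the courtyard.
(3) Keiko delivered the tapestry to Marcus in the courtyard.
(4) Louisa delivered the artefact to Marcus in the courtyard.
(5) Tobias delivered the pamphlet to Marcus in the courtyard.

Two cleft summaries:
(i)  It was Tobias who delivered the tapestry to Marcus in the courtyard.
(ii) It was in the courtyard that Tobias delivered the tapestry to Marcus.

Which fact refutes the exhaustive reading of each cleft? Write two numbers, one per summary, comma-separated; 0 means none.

Summary (i) focuses "Tobias" (the agent); background thing = the tapestry, recipient = Marcus, setting = in the courtyard. Fact (3) matches that background with agent = Keiko — refutes (i).
Summary (ii) focuses "in the courtyard" (the setting); background agent = Tobias, thing = the tapestry, recipient = Marcus. No fact matches that background with a different setting, so 0.

3, 0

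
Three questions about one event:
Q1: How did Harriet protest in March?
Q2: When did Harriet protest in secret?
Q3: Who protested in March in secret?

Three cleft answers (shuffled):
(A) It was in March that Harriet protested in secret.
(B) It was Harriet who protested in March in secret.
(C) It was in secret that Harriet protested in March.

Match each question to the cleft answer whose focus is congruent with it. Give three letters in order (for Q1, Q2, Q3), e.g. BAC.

CAB

Q1 asks about the manner; cleft (C) focuses "in secret", which is the manner — so Q1 → C.
Q2 asks about the time; cleft (A) focuses "in March", which is the time — so Q2 → A.
Q3 asks about the subject (agent); cleft (B) focuses "Harriet", which is the subject (agent) — so Q3 → B.
Mapping: Q1→C, Q2→A, Q3→B.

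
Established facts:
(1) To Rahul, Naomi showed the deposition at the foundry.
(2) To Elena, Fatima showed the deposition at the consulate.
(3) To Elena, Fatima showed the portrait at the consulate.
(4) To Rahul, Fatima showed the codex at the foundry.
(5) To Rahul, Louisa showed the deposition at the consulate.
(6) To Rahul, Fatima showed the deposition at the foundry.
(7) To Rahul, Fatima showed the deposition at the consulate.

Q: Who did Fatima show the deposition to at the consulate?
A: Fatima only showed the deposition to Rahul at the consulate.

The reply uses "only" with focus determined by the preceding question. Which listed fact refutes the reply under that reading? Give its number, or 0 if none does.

Answering "Who did ... to ...?" puts focus on the recipient — here, "Rahul".
"Only" then excludes alternative recipients while the background — Fatima as agent and the deposition as thing and at the consulate as setting — is held fixed.
Fact (2) shares the background with a different recipient (Elena) — counterexample.
(Fact (6) would refute a reading with focus on the setting — but that is not what the question asks.)

2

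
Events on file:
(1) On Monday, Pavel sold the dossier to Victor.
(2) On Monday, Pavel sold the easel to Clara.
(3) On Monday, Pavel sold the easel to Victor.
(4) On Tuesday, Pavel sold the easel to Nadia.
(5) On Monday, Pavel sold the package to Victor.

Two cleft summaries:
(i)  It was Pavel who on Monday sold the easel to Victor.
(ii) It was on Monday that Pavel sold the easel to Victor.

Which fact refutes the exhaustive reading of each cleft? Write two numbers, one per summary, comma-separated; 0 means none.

Summary (i) focuses "Pavel" (the agent); background same thing, recipient, setting (the easel / Victor / on Monday). No fact matches that background with a different agent, so 0.
Summary (ii) focuses "on Monday" (the setting); background same agent, thing, recipient (Pavel / the easel / Victor). No fact matches that background with a different setting, so 0.

0, 0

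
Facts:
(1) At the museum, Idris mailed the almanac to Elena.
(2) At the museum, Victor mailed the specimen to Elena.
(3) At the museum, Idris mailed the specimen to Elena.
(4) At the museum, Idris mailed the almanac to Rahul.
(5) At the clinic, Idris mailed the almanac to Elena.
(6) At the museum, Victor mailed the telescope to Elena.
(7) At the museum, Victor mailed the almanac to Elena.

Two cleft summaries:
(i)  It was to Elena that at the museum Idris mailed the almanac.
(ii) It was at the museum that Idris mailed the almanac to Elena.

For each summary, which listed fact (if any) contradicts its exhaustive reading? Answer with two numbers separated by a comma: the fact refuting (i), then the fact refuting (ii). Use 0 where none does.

Summary (i) focuses "Elena" (the recipient); background Idris as agent and the almanac as thing and at the museum as setting. Fact (4) matches that background with recipient = Rahul — refutes (i).
Summary (ii) focuses "at the museum" (the setting); background Idris as agent and the almanac as thing and Elena as recipient. Fact (5) matches that background with setting = at the clinic — refutes (ii).

4, 5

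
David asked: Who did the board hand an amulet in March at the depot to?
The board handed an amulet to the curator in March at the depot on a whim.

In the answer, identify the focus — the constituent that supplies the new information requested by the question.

The wh-word "who" asks about the recipient.
In the answer, "the board", "an amulet", "in March" and "at the depot" are given — repeated from the question.
"on a whim" is also new, but it specifies the manner, which is not what the question asks about — so it is not the focus.
The constituent filling the recipient gap is "to the curator"; that is the focus.

to the curator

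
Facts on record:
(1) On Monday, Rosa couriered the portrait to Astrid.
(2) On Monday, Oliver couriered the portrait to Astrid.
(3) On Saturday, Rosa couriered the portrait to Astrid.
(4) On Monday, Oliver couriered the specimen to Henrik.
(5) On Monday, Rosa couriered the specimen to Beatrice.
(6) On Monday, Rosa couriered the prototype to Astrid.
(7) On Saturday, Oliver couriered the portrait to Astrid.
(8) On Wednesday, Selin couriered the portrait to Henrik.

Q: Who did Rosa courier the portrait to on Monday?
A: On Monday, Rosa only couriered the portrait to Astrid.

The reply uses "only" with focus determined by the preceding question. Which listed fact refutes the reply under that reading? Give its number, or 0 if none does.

Answering "Who did ... to ...?" puts focus on the recipient — here, "Astrid".
So "only" ranges over recipients; the rest (same agent, thing, setting (Rosa / the portrait / on Monday)) is presupposed.
No fact keeps same agent, thing, setting (Rosa / the portrait / on Monday) while changing the recipient; every other fact differs on something backgrounded. The reply stands.
(Fact (3) would refute a reading with focus on the setting — but that is not what the question asks.)

0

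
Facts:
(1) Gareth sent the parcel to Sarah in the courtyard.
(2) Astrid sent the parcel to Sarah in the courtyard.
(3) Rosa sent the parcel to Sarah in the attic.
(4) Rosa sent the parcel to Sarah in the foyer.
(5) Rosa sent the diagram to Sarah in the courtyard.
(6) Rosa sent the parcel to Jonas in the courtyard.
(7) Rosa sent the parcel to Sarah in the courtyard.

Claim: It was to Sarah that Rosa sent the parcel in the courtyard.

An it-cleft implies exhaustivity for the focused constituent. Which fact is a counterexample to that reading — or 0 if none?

6

The cleft puts "Sarah" in focus and presupposes the open proposition with agent = Rosa, thing = the parcel, setting = in the courtyard.
The exhaustive reading says no other recipient fits that background.
Fact (6) shares the background but with recipient = Jonas; exhaustivity is violated.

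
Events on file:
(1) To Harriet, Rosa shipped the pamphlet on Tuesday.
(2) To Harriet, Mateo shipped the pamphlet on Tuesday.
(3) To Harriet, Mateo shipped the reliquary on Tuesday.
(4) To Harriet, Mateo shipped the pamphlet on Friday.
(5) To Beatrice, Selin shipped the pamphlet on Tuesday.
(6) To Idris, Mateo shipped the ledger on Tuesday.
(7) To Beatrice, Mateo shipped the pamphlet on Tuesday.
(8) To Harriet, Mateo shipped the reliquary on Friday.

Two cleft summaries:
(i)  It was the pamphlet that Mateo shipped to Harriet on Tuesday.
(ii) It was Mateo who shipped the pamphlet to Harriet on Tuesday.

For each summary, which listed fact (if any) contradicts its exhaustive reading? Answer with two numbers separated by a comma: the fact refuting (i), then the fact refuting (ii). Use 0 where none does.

(i): focus "the pamphlet". Looking for agent = Mateo, recipient = Harriet, setting = on Tuesday with some other thing — fact (3) has the reliquary there. Refuted.
(ii): focus "Mateo". Looking for thing = the pamphlet, recipient = Harriet, setting = on Tuesday with some other agent — fact (1) has Rosa there. Refuted.

3, 1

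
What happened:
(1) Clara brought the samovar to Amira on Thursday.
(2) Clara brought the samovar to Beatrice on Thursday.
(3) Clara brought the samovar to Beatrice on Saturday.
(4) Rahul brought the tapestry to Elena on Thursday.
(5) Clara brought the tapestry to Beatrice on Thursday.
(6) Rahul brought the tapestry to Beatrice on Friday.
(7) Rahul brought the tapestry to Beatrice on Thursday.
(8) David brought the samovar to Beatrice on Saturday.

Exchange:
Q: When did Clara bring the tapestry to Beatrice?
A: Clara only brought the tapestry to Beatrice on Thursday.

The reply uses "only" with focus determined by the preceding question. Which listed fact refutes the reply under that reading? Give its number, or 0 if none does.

0

Answering "When did ...?" puts focus on the setting — here, "on Thursday".
So "only" ranges over settings; the rest (agent = Clara, thing = the tapestry, recipient = Beatrice) is presupposed.
No listed fact shares that background with another setting. Nothing contradicts the reply.
(Fact (2) would refute a reading with focus on the thing — but that is not what the question asks.)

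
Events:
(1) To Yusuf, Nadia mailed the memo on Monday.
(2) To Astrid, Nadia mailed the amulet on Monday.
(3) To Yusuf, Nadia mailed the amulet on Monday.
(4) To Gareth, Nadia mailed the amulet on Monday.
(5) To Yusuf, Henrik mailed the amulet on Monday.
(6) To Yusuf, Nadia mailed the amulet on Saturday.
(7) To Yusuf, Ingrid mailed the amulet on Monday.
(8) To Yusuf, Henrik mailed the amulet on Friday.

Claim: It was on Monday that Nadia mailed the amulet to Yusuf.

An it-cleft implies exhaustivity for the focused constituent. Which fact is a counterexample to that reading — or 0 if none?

The cleft puts "on Monday" in focus and presupposes the open proposition with Nadia as agent and the amulet as thing and Yusuf as recipient.
The exhaustive reading says no other setting fits that background.
But fact (6) also has Nadia as agent and the amulet as thing and Yusuf as recipient, with setting = on Saturday — so the exhaustive reading fails.

6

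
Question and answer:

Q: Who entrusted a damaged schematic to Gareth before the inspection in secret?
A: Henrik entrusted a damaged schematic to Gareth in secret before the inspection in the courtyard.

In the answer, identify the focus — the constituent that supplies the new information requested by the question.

Henrik

The wh-word "who" asks about the subject (agent).
In the answer, "a damaged schematic", "to Gareth", "in secret" and "before the inspection" are given — repeated from the question.
"in the courtyard" is also new, but it specifies the location, which is not what the question asks about — so it is not the focus.
The constituent filling the subject (agent) gap is "Henrik"; that is the focus.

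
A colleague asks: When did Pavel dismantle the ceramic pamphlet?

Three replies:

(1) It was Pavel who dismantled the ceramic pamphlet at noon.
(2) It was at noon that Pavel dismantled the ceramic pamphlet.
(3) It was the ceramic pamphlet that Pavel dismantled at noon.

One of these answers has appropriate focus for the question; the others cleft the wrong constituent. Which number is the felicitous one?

2

The question word "when" targets the time.
Option (1) clefts "Pavel" — the subject (agent), not what was asked.
Option (2) clefts "at noon" — that matches what the question asks about.
Option (3) clefts "the ceramic pamphlet" — the direct object, not what was asked.
So the congruent reply is (2).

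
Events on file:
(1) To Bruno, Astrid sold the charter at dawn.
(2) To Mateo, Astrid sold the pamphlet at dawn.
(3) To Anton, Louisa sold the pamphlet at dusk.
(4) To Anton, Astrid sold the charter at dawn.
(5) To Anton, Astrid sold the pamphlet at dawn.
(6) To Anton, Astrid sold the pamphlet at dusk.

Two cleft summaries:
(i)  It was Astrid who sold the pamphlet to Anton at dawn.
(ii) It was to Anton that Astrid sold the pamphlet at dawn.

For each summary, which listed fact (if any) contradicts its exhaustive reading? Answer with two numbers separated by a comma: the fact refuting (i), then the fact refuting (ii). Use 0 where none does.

(i): focus "Astrid". No fact shares the pamphlet as thing and Anton as recipient and at dawn as setting with a different agent. 0.
(ii): focus "Anton". Looking for Astrid as agent and the pamphlet as thing and at dawn as setting with some other recipient — fact (2) has Mateo there. Refuted.

0, 2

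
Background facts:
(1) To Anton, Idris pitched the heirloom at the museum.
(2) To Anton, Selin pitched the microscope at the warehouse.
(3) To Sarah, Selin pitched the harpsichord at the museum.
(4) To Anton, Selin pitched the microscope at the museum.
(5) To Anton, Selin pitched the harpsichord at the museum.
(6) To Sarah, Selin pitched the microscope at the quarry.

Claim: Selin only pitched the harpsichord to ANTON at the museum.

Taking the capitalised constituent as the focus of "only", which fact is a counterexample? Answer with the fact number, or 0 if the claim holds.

3

The capitals mark "Anton" as focus. So "only" rules out other recipients, with the rest (same agent, thing, setting (Selin / the harpsichord / at the museum)) as background.
Fact (3) shares the background but differs in recipient (Sarah) — a counterexample.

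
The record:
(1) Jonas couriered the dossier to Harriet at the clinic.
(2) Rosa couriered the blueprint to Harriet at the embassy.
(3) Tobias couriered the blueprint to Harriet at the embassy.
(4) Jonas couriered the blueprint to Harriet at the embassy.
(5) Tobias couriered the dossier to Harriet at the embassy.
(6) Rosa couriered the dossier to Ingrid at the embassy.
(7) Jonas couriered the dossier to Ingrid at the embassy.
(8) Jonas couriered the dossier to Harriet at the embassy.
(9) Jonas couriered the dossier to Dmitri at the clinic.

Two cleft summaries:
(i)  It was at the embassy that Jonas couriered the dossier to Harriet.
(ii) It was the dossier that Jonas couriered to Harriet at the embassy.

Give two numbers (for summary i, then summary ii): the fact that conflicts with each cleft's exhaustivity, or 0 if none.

1, 4

(i): focus "at the embassy". Looking for same agent, thing, recipient (Jonas / the dossier / Harriet) with some other setting — fact (1) has at the clinic there. Refuted.
(ii): focus "the dossier". Looking for same agent, recipient, setting (Jonas / Harriet / at the embassy) with some other thing — fact (4) has the blueprint there. Refuted.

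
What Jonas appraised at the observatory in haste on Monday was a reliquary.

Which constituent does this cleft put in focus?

a reliquary

In a pseudo-cleft "What ... was X", the post-copular constituent X is the focus.
Here the focus is "a reliquary". The backgrounded (presupposed) material includes "Jonas", "at the observatory", "in haste" and "on Monday".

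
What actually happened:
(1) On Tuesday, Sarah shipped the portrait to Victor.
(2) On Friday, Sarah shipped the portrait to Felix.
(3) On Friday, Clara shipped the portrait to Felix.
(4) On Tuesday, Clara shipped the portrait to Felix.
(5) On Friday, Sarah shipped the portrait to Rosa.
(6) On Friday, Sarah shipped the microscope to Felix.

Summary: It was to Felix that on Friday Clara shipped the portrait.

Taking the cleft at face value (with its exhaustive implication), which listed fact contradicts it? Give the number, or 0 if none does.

0

The cleft puts "Felix" in focus and presupposes the open proposition with agent = Clara, thing = the portrait, setting = on Friday.
The exhaustive reading says no other recipient fits that background.
No listed fact matches the background with a different recipient. Exhaustivity holds.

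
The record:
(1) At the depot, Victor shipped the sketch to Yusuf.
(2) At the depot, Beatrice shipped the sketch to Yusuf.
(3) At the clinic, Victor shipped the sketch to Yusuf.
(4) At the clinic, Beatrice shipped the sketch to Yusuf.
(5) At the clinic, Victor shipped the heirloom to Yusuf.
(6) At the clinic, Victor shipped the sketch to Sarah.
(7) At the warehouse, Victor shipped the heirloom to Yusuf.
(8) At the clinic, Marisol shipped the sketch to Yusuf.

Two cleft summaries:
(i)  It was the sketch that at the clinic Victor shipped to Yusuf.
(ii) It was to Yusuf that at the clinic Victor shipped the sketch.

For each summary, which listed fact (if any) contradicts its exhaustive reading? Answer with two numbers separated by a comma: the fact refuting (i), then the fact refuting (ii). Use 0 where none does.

(i): focus "the sketch". Looking for same agent, recipient, setting (Victor / Yusuf / at the clinic) with some other thing — fact (5) has the heirloom there. Refuted.
(ii): focus "Yusuf". Looking for same agent, thing, setting (Victor / the sketch / at the clinic) with some other recipient — fact (6) has Sarah there. Refuted.

5, 6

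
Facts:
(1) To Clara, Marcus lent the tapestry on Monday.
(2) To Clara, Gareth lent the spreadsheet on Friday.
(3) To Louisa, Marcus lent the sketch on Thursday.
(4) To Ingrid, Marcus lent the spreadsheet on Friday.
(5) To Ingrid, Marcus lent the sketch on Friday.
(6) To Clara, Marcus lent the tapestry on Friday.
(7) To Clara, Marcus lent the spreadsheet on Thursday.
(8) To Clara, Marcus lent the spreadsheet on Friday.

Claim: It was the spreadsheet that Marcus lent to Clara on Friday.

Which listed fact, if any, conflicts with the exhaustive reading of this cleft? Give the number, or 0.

The cleft puts "the spreadsheet" in focus and presupposes the open proposition with Marcus as agent and Clara as recipient and on Friday as setting.
The exhaustive reading says no other thing fits that background.
But fact (6) also has Marcus as agent and Clara as recipient and on Friday as setting, with thing = the tapestry — so the exhaustive reading fails.

6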